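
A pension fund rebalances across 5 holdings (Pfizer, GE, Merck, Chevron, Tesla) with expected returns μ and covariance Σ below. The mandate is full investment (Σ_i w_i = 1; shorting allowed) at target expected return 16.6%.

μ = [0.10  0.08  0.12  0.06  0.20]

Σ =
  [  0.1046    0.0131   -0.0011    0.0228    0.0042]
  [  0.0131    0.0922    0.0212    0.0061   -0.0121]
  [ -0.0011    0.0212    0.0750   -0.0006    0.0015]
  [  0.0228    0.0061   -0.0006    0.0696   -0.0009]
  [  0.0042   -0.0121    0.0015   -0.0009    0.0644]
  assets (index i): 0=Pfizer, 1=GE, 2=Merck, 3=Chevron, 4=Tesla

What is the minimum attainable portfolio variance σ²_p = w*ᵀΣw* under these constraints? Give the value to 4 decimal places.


0.0308

g=Σ⁻¹μ = [0.5924  0.8614  1.3062  0.6452  3.2074]
h=Σ⁻¹𝟙 = [5.2068  9.0684  10.6075  12.1762  16.8153]
a=μᵀg=0.965094  b=𝟙ᵀg=6.612682  c=𝟙ᵀh=53.874182  D=ac−b²=8.266113
λ₁=(c·0.166−b)/D = (53.874182·0.166−6.612682)/8.266113 = 0.281926
λ₂=(a−b·0.166)/D = (0.965094−6.612682·0.166)/8.266113 = -0.016043
w* = 0.281926·g + -0.016043·h:
  w_0 = 0.281926·0.5924 + -0.016043·5.2068 = 0.0835  (Pfizer)
  w_1 = 0.281926·0.8614 + -0.016043·9.0684 = 0.0974  (GE)
  w_2 = 0.281926·1.3062 + -0.016043·10.6075 = 0.1981  (Merck)
  w_3 = 0.281926·0.6452 + -0.016043·12.1762 = -0.0134  (Chevron)
  w_4 = 0.281926·3.2074 + -0.016043·16.8153 = 0.6345  (Tesla)
Σw_i=1.0000  μᵀw=0.1660
σ²=wᵀΣw=λ₁·μ_p+λ₂ = 0.281926·0.166 + -0.016043 = 0.030757 ≈ 0.0308


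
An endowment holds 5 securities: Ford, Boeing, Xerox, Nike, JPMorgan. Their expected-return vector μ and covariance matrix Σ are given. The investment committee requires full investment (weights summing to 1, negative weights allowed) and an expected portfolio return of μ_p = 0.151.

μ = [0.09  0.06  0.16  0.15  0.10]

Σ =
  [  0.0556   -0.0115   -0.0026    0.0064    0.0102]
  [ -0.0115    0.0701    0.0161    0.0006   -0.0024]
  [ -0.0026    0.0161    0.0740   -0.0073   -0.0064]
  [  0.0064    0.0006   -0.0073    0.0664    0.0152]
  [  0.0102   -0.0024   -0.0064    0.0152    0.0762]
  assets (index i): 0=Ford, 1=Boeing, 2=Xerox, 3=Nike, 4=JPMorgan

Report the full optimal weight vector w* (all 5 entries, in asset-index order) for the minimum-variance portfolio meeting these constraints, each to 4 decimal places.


0.1034  -0.0823  0.4655  0.4162  0.0972

g=Σ⁻¹μ = [1.4290  0.5552  2.3841  2.1711  0.9057]
h=Σ⁻¹𝟙 = [18.3858  14.5088  13.0656  12.3613  9.7508]
a=μᵀg=0.959602  b=𝟙ᵀg=7.445028  c=𝟙ᵀh=68.072347  D=ac−b²=9.893933
λ₁=(c·0.151−b)/D = (68.072347·0.151−7.445028)/9.893933 = 0.286428
λ₂=(a−b·0.151)/D = (0.959602−7.445028·0.151)/9.893933 = -0.016636
w* = 0.286428·g + -0.016636·h:
  w_0 = 0.286428·1.4290 + -0.016636·18.3858 = 0.1034  (Ford)
  w_1 = 0.286428·0.5552 + -0.016636·14.5088 = -0.0823  (Boeing)
  w_2 = 0.286428·2.3841 + -0.016636·13.0656 = 0.4655  (Xerox)
  w_3 = 0.286428·2.1711 + -0.016636·12.3613 = 0.4162  (Nike)
  w_4 = 0.286428·0.9057 + -0.016636·9.7508 = 0.0972  (JPMorgan)
Σw_i=1.0000  μᵀw=0.1510
σ²=wᵀΣw=λ₁·μ_p+λ₂ = 0.286428·0.151 + -0.016636 = 0.026614 ≈ 0.0266


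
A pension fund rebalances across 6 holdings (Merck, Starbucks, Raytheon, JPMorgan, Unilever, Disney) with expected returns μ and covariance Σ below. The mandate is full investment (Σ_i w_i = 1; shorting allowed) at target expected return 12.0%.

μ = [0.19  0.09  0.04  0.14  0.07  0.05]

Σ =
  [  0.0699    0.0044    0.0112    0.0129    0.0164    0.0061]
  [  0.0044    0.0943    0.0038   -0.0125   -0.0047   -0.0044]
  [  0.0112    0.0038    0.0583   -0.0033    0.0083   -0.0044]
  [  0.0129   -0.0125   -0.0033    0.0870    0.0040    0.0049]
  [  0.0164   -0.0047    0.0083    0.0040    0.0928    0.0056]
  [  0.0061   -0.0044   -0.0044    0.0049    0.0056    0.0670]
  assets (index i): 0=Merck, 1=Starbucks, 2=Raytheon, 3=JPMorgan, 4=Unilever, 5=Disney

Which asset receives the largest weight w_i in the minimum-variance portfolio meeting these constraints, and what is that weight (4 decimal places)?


u=Σ⁻¹μ = [2.2374  1.0631  0.2615  1.3981  0.2988  0.5023]
v=Σ⁻¹𝟙 = [5.7255  12.3298  15.9574  11.8430  7.5599  14.7638]
a=μᵀu=0.773009  b=𝟙ᵀu=5.761217  c=𝟙ᵀv=68.179318  D=ac−b²=19.511604
λ₁=(c·0.120−b)/D = (68.179318·0.120−5.761217)/19.511604 = 0.124044
λ₂=(a−b·0.120)/D = (0.773009−5.761217·0.120)/19.511604 = 0.004185
w* = 0.124044·u + 0.004185·v:
  w_0 = 0.124044·2.2374 + 0.004185·5.7255 = 0.3015  (Merck)
  w_1 = 0.124044·1.0631 + 0.004185·12.3298 = 0.1835  (Starbucks)
  w_2 = 0.124044·0.2615 + 0.004185·15.9574 = 0.0992  (Raytheon)
  w_3 = 0.124044·1.3981 + 0.004185·11.8430 = 0.2230  (JPMorgan)
  w_4 = 0.124044·0.2988 + 0.004185·7.5599 = 0.0687  (Unilever)
  w_5 = 0.124044·0.5023 + 0.004185·14.7638 = 0.1241  (Disney)
Σw_i=1.0000  μᵀw=0.1200
σ²=wᵀΣw=λ₁·μ_p+λ₂ = 0.124044·0.120 + 0.004185 = 0.019071 ≈ 0.0191

Merck (0.3015)


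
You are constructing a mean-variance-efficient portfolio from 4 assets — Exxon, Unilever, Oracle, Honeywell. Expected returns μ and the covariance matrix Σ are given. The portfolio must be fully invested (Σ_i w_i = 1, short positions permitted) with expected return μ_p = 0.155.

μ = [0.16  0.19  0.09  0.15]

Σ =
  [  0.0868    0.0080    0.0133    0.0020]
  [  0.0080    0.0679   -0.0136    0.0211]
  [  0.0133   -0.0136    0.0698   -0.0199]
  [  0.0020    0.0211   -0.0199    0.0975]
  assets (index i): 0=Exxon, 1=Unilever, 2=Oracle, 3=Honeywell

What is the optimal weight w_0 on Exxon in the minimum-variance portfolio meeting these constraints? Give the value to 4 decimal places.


0.1971

x=Σ⁻¹μ = [1.2738  2.6198  1.9395  1.3412]
y=Σ⁻¹𝟙 = [7.0620  14.2968  18.8651  10.8680]
a=μᵀx=1.077316  b=𝟙ᵀx=7.174379  c=𝟙ᵀy=51.091952  D=ac−b²=3.570478
λ₁=(c·0.155−b)/D = (51.091952·0.155−7.174379)/3.570478 = 0.208620
λ₂=(a−b·0.155)/D = (1.077316−7.174379·0.155)/3.570478 = -0.009722
w* = 0.208620·x + -0.009722·y:
  w_0 = 0.208620·1.2738 + -0.009722·7.0620 = 0.1971  (Exxon)
  w_1 = 0.208620·2.6198 + -0.009722·14.2968 = 0.4076  (Unilever)
  w_2 = 0.208620·1.9395 + -0.009722·18.8651 = 0.2212  (Oracle)
  w_3 = 0.208620·1.3412 + -0.009722·10.8680 = 0.1741  (Honeywell)
Σw_i=1.0000  μᵀw=0.1550
σ²=wᵀΣw=λ₁·μ_p+λ₂ = 0.208620·0.155 + -0.009722 = 0.022614 ≈ 0.0226


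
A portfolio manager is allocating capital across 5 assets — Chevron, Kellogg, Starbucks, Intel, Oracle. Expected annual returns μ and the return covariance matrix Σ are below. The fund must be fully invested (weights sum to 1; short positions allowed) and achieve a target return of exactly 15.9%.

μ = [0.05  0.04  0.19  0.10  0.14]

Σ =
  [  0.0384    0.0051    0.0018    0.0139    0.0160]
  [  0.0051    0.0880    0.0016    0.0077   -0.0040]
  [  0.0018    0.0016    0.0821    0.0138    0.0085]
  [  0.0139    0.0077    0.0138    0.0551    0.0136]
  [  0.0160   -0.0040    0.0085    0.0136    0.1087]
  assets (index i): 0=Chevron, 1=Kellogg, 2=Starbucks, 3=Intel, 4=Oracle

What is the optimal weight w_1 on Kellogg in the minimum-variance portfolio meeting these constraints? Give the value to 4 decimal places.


0.0281

x=Σ⁻¹μ = [0.4288  0.3570  2.0457  0.9064  0.9646]
y=Σ⁻¹𝟙 = [19.2563  9.5677  9.6638  8.3191  4.9208]
a=μᵀx=0.650081  b=𝟙ᵀx=4.702468  c=𝟙ᵀy=51.727695  D=ac−b²=11.513998
λ₁=(c·0.159−b)/D = (51.727695·0.159−4.702468)/11.513998 = 0.305909
λ₂=(a−b·0.159)/D = (0.650081−4.702468·0.159)/11.513998 = -0.008478
w* = 0.305909·x + -0.008478·y:
  w_0 = 0.305909·0.4288 + -0.008478·19.2563 = -0.0321  (Chevron)
  w_1 = 0.305909·0.3570 + -0.008478·9.5677 = 0.0281  (Kellogg)
  w_2 = 0.305909·2.0457 + -0.008478·9.6638 = 0.5439  (Starbucks)
  w_3 = 0.305909·0.9064 + -0.008478·8.3191 = 0.2067  (Intel)
  w_4 = 0.305909·0.9646 + -0.008478·4.9208 = 0.2534  (Oracle)
Σw_i=1.0000  μᵀw=0.1590
σ²=wᵀΣw=λ₁·μ_p+λ₂ = 0.305909·0.159 + -0.008478 = 0.040162 ≈ 0.0402


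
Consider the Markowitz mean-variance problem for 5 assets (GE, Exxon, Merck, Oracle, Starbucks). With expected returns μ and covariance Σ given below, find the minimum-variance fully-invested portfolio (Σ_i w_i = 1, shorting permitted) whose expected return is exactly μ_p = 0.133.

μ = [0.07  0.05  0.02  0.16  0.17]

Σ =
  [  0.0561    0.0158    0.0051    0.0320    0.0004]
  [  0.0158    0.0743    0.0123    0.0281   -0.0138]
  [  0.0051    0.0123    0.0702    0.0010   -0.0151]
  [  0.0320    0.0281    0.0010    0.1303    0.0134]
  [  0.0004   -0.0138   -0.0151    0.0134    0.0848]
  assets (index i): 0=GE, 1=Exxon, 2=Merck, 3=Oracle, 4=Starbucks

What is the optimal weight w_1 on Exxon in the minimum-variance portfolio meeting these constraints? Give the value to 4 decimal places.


0.0985

p=Σ⁻¹μ = [0.6004  0.5542  0.5806  0.7428  2.0781]
q=Σ⁻¹𝟙 = [13.0644  11.1118  14.8143  0.2973  16.1301]
a=μᵀp=0.553472  b=𝟙ᵀp=4.556065  c=𝟙ᵀq=55.417884  D=ac−b²=9.914491
λ₁=(c·0.133−b)/D = (55.417884·0.133−4.556065)/9.914491 = 0.283879
λ₂=(a−b·0.133)/D = (0.553472−4.556065·0.133)/9.914491 = -0.005294
w* = 0.283879·p + -0.005294·q:
  w_0 = 0.283879·0.6004 + -0.005294·13.0644 = 0.1013  (GE)
  w_1 = 0.283879·0.5542 + -0.005294·11.1118 = 0.0985  (Exxon)
  w_2 = 0.283879·0.5806 + -0.005294·14.8143 = 0.0864  (Merck)
  w_3 = 0.283879·0.7428 + -0.005294·0.2973 = 0.2093  (Oracle)
  w_4 = 0.283879·2.0781 + -0.005294·16.1301 = 0.5045  (Starbucks)
Σw_i=1.0000  μᵀw=0.1330
σ²=wᵀΣw=λ₁·μ_p+λ₂ = 0.283879·0.133 + -0.005294 = 0.032462 ≈ 0.0325


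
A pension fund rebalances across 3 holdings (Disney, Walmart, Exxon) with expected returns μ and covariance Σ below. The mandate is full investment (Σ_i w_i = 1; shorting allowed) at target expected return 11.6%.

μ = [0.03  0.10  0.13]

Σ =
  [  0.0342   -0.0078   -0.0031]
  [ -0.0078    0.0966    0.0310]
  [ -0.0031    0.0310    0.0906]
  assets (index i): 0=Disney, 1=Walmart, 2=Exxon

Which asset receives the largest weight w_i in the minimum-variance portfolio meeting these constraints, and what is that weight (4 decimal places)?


u=Σ⁻¹μ = [1.1559  0.7362  1.2225]
v=Σ⁻¹𝟙 = [32.3476  10.1850  8.6594]
a=μᵀu=0.267227  b=𝟙ᵀu=3.114649  c=𝟙ᵀv=51.191971  D=ac−b²=3.978822
λ₁=(c·0.116−b)/D = (51.191971·0.116−3.114649)/3.978822 = 0.709662
λ₂=(a−b·0.116)/D = (0.267227−3.114649·0.116)/3.978822 = -0.023643
w* = 0.709662·u + -0.023643·v:
  w_0 = 0.709662·1.1559 + -0.023643·32.3476 = 0.0555  (Disney)
  w_1 = 0.709662·0.7362 + -0.023643·10.1850 = 0.2817  (Walmart)
  w_2 = 0.709662·1.2225 + -0.023643·8.6594 = 0.6628  (Exxon)
Σw_i=1.0000  μᵀw=0.1160
σ²=wᵀΣw=λ₁·μ_p+λ₂ = 0.709662·0.116 + -0.023643 = 0.058677 ≈ 0.0587

Exxon (0.6628)


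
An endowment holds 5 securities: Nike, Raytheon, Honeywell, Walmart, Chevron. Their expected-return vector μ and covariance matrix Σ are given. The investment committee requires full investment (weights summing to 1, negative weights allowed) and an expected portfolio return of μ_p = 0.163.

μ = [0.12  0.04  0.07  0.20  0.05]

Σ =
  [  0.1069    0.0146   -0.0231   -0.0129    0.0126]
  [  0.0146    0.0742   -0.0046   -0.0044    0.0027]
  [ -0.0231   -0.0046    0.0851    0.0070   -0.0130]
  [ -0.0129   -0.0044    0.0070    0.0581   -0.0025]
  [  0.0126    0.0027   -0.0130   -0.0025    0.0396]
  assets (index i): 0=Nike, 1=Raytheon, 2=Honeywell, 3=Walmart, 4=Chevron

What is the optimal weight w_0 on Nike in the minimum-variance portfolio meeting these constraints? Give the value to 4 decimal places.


0.2489

p=Σ⁻¹μ = [1.6079  0.4694  1.1811  3.7504  1.3435]
q=Σ⁻¹𝟙 = [10.5546  12.6504  17.9948  19.5574  28.1738]
a=μᵀp=1.111658  b=𝟙ᵀp=8.352382  c=𝟙ᵀq=88.931091  D=ac−b²=29.098684
λ₁=(c·0.163−b)/D = (88.931091·0.163−8.352382)/29.098684 = 0.211122
λ₂=(a−b·0.163)/D = (1.111658−8.352382·0.163)/29.098684 = -0.008584
w* = 0.211122·p + -0.008584·q:
  w_0 = 0.211122·1.6079 + -0.008584·10.5546 = 0.2489  (Nike)
  w_1 = 0.211122·0.4694 + -0.008584·12.6504 = -0.0095  (Raytheon)
  w_2 = 0.211122·1.1811 + -0.008584·17.9948 = 0.0949  (Honeywell)
  w_3 = 0.211122·3.7504 + -0.008584·19.5574 = 0.6239  (Walmart)
  w_4 = 0.211122·1.3435 + -0.008584·28.1738 = 0.0418  (Chevron)
Σw_i=1.0000  μᵀw=0.1630
σ²=wᵀΣw=λ₁·μ_p+λ₂ = 0.211122·0.163 + -0.008584 = 0.025829 ≈ 0.0258


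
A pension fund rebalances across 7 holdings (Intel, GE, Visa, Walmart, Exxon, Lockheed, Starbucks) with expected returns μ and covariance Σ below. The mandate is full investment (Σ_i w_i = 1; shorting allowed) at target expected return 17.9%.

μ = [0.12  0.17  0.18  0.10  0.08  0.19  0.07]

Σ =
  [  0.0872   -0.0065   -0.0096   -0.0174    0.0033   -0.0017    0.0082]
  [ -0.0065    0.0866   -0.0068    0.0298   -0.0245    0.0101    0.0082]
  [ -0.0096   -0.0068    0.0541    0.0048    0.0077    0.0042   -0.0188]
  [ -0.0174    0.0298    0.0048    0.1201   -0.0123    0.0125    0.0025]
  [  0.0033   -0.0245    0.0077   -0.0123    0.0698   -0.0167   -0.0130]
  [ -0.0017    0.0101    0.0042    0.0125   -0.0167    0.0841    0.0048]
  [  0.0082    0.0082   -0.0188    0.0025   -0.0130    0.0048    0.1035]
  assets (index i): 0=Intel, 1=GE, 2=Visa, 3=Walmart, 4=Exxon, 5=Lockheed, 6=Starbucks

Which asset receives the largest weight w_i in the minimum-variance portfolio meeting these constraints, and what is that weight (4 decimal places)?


Visa (0.4305)

g=Σ⁻¹μ = [1.8970  2.6038  3.8880  0.2968  2.3317  2.1404  1.2124]
h=Σ⁻¹𝟙 = [14.5462  16.1615  23.0204  6.3576  23.3012  11.9983  13.6271]
a=μᵀg=2.077888  b=𝟙ᵀg=14.370108  c=𝟙ᵀh=109.012349  D=ac−b²=20.015498
λ₁=(c·0.179−b)/D = (109.012349·0.179−14.370108)/20.015498 = 0.256956
λ₂=(a−b·0.179)/D = (2.077888−14.370108·0.179)/20.015498 = -0.024699
w* = 0.256956·g + -0.024699·h:
  w_0 = 0.256956·1.8970 + -0.024699·14.5462 = 0.1282  (Intel)
  w_1 = 0.256956·2.6038 + -0.024699·16.1615 = 0.2699  (GE)
  w_2 = 0.256956·3.8880 + -0.024699·23.0204 = 0.4305  (Visa)
  w_3 = 0.256956·0.2968 + -0.024699·6.3576 = -0.0808  (Walmart)
  w_4 = 0.256956·2.3317 + -0.024699·23.3012 = 0.0236  (Exxon)
  w_5 = 0.256956·2.1404 + -0.024699·11.9983 = 0.2536  (Lockheed)
  w_6 = 0.256956·1.2124 + -0.024699·13.6271 = -0.0250  (Starbucks)
Σw_i=1.0000  μᵀw=0.1790
σ²=wᵀΣw=λ₁·μ_p+λ₂ = 0.256956·0.179 + -0.024699 = 0.021296 ≈ 0.0213


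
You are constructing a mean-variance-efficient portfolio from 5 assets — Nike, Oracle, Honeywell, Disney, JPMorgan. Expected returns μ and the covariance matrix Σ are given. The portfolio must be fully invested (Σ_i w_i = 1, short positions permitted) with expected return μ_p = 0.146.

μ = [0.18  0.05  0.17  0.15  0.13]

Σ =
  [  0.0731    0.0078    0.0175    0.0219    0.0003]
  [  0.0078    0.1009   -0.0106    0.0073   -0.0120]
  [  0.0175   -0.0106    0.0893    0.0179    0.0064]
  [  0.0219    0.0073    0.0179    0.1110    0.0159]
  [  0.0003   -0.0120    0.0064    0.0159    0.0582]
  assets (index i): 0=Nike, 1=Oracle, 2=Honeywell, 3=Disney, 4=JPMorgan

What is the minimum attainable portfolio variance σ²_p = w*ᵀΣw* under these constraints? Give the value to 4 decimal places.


u=Σ⁻¹μ = [1.9277  0.7135  1.3793  0.3994  2.1101]
v=Σ⁻¹𝟙 = [9.4611  12.1017  9.0269  2.3118  18.0043]
a=μᵀu=0.951368  b=𝟙ᵀu=6.529988  c=𝟙ᵀv=50.905846  D=ac−b²=5.789449
λ₁=(c·0.146−b)/D = (50.905846·0.146−6.529988)/5.789449 = 0.155847
λ₂=(a−b·0.146)/D = (0.951368−6.529988·0.146)/5.789449 = -0.000347
w* = 0.155847·u + -0.000347·v:
  w_0 = 0.155847·1.9277 + -0.000347·9.4611 = 0.2971  (Nike)
  w_1 = 0.155847·0.7135 + -0.000347·12.1017 = 0.1070  (Oracle)
  w_2 = 0.155847·1.3793 + -0.000347·9.0269 = 0.2118  (Honeywell)
  w_3 = 0.155847·0.3994 + -0.000347·2.3118 = 0.0614  (Disney)
  w_4 = 0.155847·2.1101 + -0.000347·18.0043 = 0.3226  (JPMorgan)
Σw_i=1.0000  μᵀw=0.1460
σ²=wᵀΣw=λ₁·μ_p+λ₂ = 0.155847·0.146 + -0.000347 = 0.022406 ≈ 0.0224

0.0224


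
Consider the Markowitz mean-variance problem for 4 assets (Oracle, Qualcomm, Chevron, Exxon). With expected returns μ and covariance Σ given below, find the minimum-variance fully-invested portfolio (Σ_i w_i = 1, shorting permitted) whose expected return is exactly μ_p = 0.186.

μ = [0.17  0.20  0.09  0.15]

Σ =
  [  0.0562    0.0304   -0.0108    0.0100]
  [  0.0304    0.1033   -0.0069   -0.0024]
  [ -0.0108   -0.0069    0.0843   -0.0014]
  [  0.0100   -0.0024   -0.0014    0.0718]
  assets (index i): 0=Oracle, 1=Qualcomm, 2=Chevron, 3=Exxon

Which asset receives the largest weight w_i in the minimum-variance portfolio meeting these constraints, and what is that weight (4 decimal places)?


x=Σ⁻¹μ = [2.2091  1.4293  1.4985  1.8585]
y=Σ⁻¹𝟙 = [14.8248  6.5739  14.5051  12.3654]
a=μᵀx=1.075027  b=𝟙ᵀx=6.995273  c=𝟙ᵀy=48.269241  D=ac−b²=2.956906
λ₁=(c·0.186−b)/D = (48.269241·0.186−6.995273)/2.956906 = 0.670567
λ₂=(a−b·0.186)/D = (1.075027−6.995273·0.186)/2.956906 = -0.076463
w* = 0.670567·x + -0.076463·y:
  w_0 = 0.670567·2.2091 + -0.076463·14.8248 = 0.3478  (Oracle)
  w_1 = 0.670567·1.4293 + -0.076463·6.5739 = 0.4558  (Qualcomm)
  w_2 = 0.670567·1.4985 + -0.076463·14.5051 = -0.1043  (Chevron)
  w_3 = 0.670567·1.8585 + -0.076463·12.3654 = 0.3007  (Exxon)
Σw_i=1.0000  μᵀw=0.1860
σ²=wᵀΣw=λ₁·μ_p+λ₂ = 0.670567·0.186 + -0.076463 = 0.048263 ≈ 0.0483

Qualcomm (0.4558)


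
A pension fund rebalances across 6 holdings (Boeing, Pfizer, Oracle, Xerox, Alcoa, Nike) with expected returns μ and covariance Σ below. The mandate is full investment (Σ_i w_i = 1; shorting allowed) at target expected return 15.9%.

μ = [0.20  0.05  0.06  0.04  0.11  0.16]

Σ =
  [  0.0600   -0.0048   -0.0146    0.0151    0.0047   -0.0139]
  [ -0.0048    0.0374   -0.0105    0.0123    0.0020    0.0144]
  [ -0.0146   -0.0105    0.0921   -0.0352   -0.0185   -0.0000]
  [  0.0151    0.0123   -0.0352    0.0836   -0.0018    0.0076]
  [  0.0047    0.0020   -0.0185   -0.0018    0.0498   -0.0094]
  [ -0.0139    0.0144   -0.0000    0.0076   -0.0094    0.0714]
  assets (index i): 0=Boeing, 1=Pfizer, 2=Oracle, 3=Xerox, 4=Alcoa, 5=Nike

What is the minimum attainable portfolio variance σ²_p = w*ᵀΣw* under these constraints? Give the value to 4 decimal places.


g=Σ⁻¹μ = [4.4020  1.0039  2.1935  0.2288  3.1976  3.2920]
h=Σ⁻¹𝟙 = [23.1408  25.0318  29.7788  15.8688  31.5329  15.9244]
a=μᵀg=1.949807  b=𝟙ᵀg=14.317764  c=𝟙ᵀh=141.277551  D=ac−b²=70.465551
λ₁=(c·0.159−b)/D = (141.277551·0.159−14.317764)/70.465551 = 0.115594
λ₂=(a−b·0.159)/D = (1.949807−14.317764·0.159)/70.465551 = -0.004637
w* = 0.115594·g + -0.004637·h:
  w_0 = 0.115594·4.4020 + -0.004637·23.1408 = 0.4015  (Boeing)
  w_1 = 0.115594·1.0039 + -0.004637·25.0318 = -0.0000  (Pfizer)
  w_2 = 0.115594·2.1935 + -0.004637·29.7788 = 0.1155  (Oracle)
  w_3 = 0.115594·0.2288 + -0.004637·15.8688 = -0.0471  (Xerox)
  w_4 = 0.115594·3.1976 + -0.004637·31.5329 = 0.2234  (Alcoa)
  w_5 = 0.115594·3.2920 + -0.004637·15.9244 = 0.3067  (Nike)
Σw_i=1.0000  μᵀw=0.1590
σ²=wᵀΣw=λ₁·μ_p+λ₂ = 0.115594·0.159 + -0.004637 = 0.013743 ≈ 0.0137

0.0137


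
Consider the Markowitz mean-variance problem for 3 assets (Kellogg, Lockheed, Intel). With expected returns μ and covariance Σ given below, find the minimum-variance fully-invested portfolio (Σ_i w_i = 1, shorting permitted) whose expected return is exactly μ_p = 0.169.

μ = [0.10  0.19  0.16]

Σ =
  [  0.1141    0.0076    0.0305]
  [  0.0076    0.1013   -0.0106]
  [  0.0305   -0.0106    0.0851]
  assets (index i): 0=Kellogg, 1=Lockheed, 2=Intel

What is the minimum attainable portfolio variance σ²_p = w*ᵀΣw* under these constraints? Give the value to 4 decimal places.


0.0385

x=Σ⁻¹μ = [0.1838  2.0788  2.0732]
y=Σ⁻¹𝟙 = [5.0396  10.6733  11.2741]
a=μᵀx=0.745056  b=𝟙ᵀx=4.335749  c=𝟙ᵀy=26.987051  D=ac−b²=1.308159
λ₁=(c·0.169−b)/D = (26.987051·0.169−4.335749)/1.308159 = 0.172045
λ₂=(a−b·0.169)/D = (0.745056−4.335749·0.169)/1.308159 = 0.009414
w* = 0.172045·x + 0.009414·y:
  w_0 = 0.172045·0.1838 + 0.009414·5.0396 = 0.0791  (Kellogg)
  w_1 = 0.172045·2.0788 + 0.009414·10.6733 = 0.4581  (Lockheed)
  w_2 = 0.172045·2.0732 + 0.009414·11.2741 = 0.4628  (Intel)
Σw_i=1.0000  μᵀw=0.1690
σ²=wᵀΣw=λ₁·μ_p+λ₂ = 0.172045·0.169 + 0.009414 = 0.038490 ≈ 0.0385


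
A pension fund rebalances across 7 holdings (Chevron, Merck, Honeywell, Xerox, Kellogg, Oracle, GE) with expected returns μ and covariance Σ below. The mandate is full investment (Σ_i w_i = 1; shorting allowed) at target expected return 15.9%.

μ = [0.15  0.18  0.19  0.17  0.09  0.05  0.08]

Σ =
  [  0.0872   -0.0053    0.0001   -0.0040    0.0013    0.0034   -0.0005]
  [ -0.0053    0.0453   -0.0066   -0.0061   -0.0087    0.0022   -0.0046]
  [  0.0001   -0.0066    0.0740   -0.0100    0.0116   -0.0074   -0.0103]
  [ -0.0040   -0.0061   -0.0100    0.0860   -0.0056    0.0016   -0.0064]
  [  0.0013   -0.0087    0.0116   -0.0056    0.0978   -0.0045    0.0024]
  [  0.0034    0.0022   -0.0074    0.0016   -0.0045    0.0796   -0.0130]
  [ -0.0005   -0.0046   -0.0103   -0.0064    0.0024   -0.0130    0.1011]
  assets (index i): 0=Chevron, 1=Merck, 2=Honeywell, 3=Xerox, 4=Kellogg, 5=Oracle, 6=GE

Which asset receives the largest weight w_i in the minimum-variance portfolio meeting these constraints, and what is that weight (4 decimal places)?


Merck (0.3187)

g=Σ⁻¹μ = [2.1457  5.5108  3.6340  3.0729  1.1309  1.0051  1.7198]
h=Σ⁻¹𝟙 = [13.5646  32.4086  20.9599  18.6981  11.8441  16.0299  16.5319]
a=μᵀg=2.816293  b=𝟙ᵀg=18.219297  c=𝟙ᵀh=130.037045  D=ac−b²=34.279678
λ₁=(c·0.159−b)/D = (130.037045·0.159−18.219297)/34.279678 = 0.071663
λ₂=(a−b·0.159)/D = (2.816293−18.219297·0.159)/34.279678 = -0.002351
w* = 0.071663·g + -0.002351·h:
  w_0 = 0.071663·2.1457 + -0.002351·13.5646 = 0.1219  (Chevron)
  w_1 = 0.071663·5.5108 + -0.002351·32.4086 = 0.3187  (Merck)
  w_2 = 0.071663·3.6340 + -0.002351·20.9599 = 0.2112  (Honeywell)
  w_3 = 0.071663·3.0729 + -0.002351·18.6981 = 0.1763  (Xerox)
  w_4 = 0.071663·1.1309 + -0.002351·11.8441 = 0.0532  (Kellogg)
  w_5 = 0.071663·1.0051 + -0.002351·16.0299 = 0.0343  (Oracle)
  w_6 = 0.071663·1.7198 + -0.002351·16.5319 = 0.0844  (GE)
Σw_i=1.0000  μᵀw=0.1590
σ²=wᵀΣw=λ₁·μ_p+λ₂ = 0.071663·0.159 + -0.002351 = 0.009044 ≈ 0.0090


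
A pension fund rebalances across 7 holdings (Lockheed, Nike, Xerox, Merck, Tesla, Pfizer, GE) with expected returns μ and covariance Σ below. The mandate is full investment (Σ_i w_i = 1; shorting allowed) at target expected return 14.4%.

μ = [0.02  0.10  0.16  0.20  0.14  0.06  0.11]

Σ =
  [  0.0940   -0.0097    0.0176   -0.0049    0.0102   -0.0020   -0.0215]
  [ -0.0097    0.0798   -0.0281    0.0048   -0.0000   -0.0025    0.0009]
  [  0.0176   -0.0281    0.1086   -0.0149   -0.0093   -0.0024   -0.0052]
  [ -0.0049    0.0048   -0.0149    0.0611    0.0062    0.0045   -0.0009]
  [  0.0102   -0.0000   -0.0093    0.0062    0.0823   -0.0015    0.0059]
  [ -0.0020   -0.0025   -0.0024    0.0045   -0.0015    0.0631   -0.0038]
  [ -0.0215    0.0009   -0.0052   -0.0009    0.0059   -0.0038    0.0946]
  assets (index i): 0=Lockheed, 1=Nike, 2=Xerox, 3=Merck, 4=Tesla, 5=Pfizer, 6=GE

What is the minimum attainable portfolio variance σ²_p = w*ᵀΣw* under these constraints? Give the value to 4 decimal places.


0.0116

x=Σ⁻¹μ = [0.2549  2.0265  2.6703  3.5662  1.6262  1.0047  1.3211]
y=Σ⁻¹𝟙 = [13.0277  19.2325  16.4801  17.7949  10.3385  17.4984  14.4820]
a=μᵀx=1.781514  b=𝟙ᵀx=12.469912  c=𝟙ᵀy=108.854173  D=ac−b²=38.426474
λ₁=(c·0.144−b)/D = (108.854173·0.144−12.469912)/38.426474 = 0.083408
λ₂=(a−b·0.144)/D = (1.781514−12.469912·0.144)/38.426474 = -0.000368
w* = 0.083408·x + -0.000368·y:
  w_0 = 0.083408·0.2549 + -0.000368·13.0277 = 0.0165  (Lockheed)
  w_1 = 0.083408·2.0265 + -0.000368·19.2325 = 0.1619  (Nike)
  w_2 = 0.083408·2.6703 + -0.000368·16.4801 = 0.2167  (Xerox)
  w_3 = 0.083408·3.5662 + -0.000368·17.7949 = 0.2909  (Merck)
  w_4 = 0.083408·1.6262 + -0.000368·10.3385 = 0.1318  (Tesla)
  w_5 = 0.083408·1.0047 + -0.000368·17.4984 = 0.0774  (Pfizer)
  w_6 = 0.083408·1.3211 + -0.000368·14.4820 = 0.1049  (GE)
Σw_i=1.0000  μᵀw=0.1440
σ²=wᵀΣw=λ₁·μ_p+λ₂ = 0.083408·0.144 + -0.000368 = 0.011642 ≈ 0.0116


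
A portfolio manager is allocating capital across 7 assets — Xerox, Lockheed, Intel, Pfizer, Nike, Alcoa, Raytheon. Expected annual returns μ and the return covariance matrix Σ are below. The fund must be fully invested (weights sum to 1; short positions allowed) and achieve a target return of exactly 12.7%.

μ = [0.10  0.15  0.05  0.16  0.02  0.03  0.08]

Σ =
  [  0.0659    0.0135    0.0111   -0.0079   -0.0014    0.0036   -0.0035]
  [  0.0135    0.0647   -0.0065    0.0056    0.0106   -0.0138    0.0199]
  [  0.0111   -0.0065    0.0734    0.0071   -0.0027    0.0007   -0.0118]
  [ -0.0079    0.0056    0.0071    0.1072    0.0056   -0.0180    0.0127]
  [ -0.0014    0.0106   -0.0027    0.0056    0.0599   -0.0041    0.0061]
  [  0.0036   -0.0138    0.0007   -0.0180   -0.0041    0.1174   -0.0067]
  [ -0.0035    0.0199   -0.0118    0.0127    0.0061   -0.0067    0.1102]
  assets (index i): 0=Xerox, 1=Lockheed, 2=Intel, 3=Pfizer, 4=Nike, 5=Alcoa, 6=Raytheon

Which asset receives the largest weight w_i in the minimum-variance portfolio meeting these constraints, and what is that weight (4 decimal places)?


p=Σ⁻¹μ = [1.1520  2.0741  0.5856  1.5162  -0.1062  0.7078  0.3249]
q=Σ⁻¹𝟙 = [11.7149  11.3160  13.6590  8.9808  14.7586  11.7408  7.7275]
a=μᵀp=0.743285  b=𝟙ᵀp=6.254361  c=𝟙ᵀq=79.897471  D=ac−b²=20.269574
λ₁=(c·0.127−b)/D = (79.897471·0.127−6.254361)/20.269574 = 0.192042
λ₂=(a−b·0.127)/D = (0.743285−6.254361·0.127)/20.269574 = -0.002517
w* = 0.192042·p + -0.002517·q:
  w_0 = 0.192042·1.1520 + -0.002517·11.7149 = 0.1918  (Xerox)
  w_1 = 0.192042·2.0741 + -0.002517·11.3160 = 0.3698  (Lockheed)
  w_2 = 0.192042·0.5856 + -0.002517·13.6590 = 0.0781  (Intel)
  w_3 = 0.192042·1.5162 + -0.002517·8.9808 = 0.2686  (Pfizer)
  w_4 = 0.192042·-0.1062 + -0.002517·14.7586 = -0.0575  (Nike)
  w_5 = 0.192042·0.7078 + -0.002517·11.7408 = 0.1064  (Alcoa)
  w_6 = 0.192042·0.3249 + -0.002517·7.7275 = 0.0429  (Raytheon)
Σw_i=1.0000  μᵀw=0.1270
σ²=wᵀΣw=λ₁·μ_p+λ₂ = 0.192042·0.127 + -0.002517 = 0.021872 ≈ 0.0219

Lockheed (0.3698)


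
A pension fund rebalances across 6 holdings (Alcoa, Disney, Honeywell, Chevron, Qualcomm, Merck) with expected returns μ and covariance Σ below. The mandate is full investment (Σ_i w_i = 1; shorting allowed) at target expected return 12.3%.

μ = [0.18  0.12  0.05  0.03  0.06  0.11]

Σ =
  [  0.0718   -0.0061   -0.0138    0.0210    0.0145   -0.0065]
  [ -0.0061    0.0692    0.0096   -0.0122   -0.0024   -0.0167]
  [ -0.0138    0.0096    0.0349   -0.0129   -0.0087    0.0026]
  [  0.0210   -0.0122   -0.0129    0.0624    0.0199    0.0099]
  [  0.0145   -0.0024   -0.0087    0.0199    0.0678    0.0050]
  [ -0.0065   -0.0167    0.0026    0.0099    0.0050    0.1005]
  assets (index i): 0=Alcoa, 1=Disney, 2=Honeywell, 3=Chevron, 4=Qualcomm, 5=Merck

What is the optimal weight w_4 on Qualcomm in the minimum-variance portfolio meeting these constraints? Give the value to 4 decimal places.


0.0495

g=Σ⁻¹μ = [3.1734  2.1015  2.0517  -0.1547  0.4723  1.5876]
h=Σ⁻¹𝟙 = [16.6858  16.3690  38.8008  16.3995  11.1457  10.5757]
a=μᵀg=1.124315  b=𝟙ᵀg=9.231810  c=𝟙ᵀh=109.976449  D=ac−b²=38.421831
λ₁=(c·0.123−b)/D = (109.976449·0.123−9.231810)/38.421831 = 0.111793
λ₂=(a−b·0.123)/D = (1.124315−9.231810·0.123)/38.421831 = -0.000291
w* = 0.111793·g + -0.000291·h:
  w_0 = 0.111793·3.1734 + -0.000291·16.6858 = 0.3499  (Alcoa)
  w_1 = 0.111793·2.1015 + -0.000291·16.3690 = 0.2302  (Disney)
  w_2 = 0.111793·2.0517 + -0.000291·38.8008 = 0.2181  (Honeywell)
  w_3 = 0.111793·-0.1547 + -0.000291·16.3995 = -0.0221  (Chevron)
  w_4 = 0.111793·0.4723 + -0.000291·11.1457 = 0.0495  (Qualcomm)
  w_5 = 0.111793·1.5876 + -0.000291·10.5757 = 0.1744  (Merck)
Σw_i=1.0000  μᵀw=0.1230
σ²=wᵀΣw=λ₁·μ_p+λ₂ = 0.111793·0.123 + -0.000291 = 0.013459 ≈ 0.0135


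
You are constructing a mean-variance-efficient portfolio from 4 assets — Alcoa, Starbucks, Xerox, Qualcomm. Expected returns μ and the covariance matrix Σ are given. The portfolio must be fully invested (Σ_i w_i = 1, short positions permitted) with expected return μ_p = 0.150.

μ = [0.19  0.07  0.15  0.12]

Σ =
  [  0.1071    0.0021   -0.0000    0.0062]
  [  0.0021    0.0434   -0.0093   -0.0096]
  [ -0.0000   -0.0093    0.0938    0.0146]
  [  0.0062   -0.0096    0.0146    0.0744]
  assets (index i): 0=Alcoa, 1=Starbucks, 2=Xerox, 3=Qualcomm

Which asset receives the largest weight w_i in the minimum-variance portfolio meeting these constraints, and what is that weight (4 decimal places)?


Alcoa (0.3916)

u=Σ⁻¹μ = [1.6473  2.1942  1.5916  1.4464]
v=Σ⁻¹𝟙 = [7.9613  28.2094  11.2460  14.2105]
a=μᵀu=0.878883  b=𝟙ᵀu=6.879464  c=𝟙ᵀv=61.627208  D=ac−b²=6.836072
λ₁=(c·0.150−b)/D = (61.627208·0.150−6.879464)/6.836072 = 0.345903
λ₂=(a−b·0.150)/D = (0.878883−6.879464·0.150)/6.836072 = -0.022387
w* = 0.345903·u + -0.022387·v:
  w_0 = 0.345903·1.6473 + -0.022387·7.9613 = 0.3916  (Alcoa)
  w_1 = 0.345903·2.1942 + -0.022387·28.2094 = 0.1275  (Starbucks)
  w_2 = 0.345903·1.5916 + -0.022387·11.2460 = 0.2988  (Xerox)
  w_3 = 0.345903·1.4464 + -0.022387·14.2105 = 0.1822  (Qualcomm)
Σw_i=1.0000  μᵀw=0.1500
σ²=wᵀΣw=λ₁·μ_p+λ₂ = 0.345903·0.150 + -0.022387 = 0.029499 ≈ 0.0295


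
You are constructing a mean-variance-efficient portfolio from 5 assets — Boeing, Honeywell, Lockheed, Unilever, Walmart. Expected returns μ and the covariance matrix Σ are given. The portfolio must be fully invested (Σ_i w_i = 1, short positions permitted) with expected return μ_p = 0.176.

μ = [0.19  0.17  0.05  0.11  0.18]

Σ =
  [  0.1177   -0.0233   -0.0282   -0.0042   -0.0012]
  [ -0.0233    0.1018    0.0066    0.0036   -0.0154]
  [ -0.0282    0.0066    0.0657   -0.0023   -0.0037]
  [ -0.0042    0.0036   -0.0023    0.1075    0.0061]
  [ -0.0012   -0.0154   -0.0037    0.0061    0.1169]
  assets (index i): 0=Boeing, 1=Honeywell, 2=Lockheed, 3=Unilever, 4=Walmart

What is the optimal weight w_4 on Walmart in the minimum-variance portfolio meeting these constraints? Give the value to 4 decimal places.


g=Σ⁻¹μ = [2.5641  2.3935  1.7615  0.9739  1.8863]
h=Σ⁻¹𝟙 = [16.9054  13.5537  22.0473  9.3722  10.7221]
a=μᵀg=1.428835  b=𝟙ᵀg=9.579439  c=𝟙ᵀh=72.600676  D=ac−b²=11.968726
λ₁=(c·0.176−b)/D = (72.600676·0.176−9.579439)/11.968726 = 0.267220
λ₂=(a−b·0.176)/D = (1.428835−9.579439·0.176)/11.968726 = -0.021485
w* = 0.267220·g + -0.021485·h:
  w_0 = 0.267220·2.5641 + -0.021485·16.9054 = 0.3220  (Boeing)
  w_1 = 0.267220·2.3935 + -0.021485·13.5537 = 0.3484  (Honeywell)
  w_2 = 0.267220·1.7615 + -0.021485·22.0473 = -0.0030  (Lockheed)
  w_3 = 0.267220·0.9739 + -0.021485·9.3722 = 0.0589  (Unilever)
  w_4 = 0.267220·1.8863 + -0.021485·10.7221 = 0.2737  (Walmart)
Σw_i=1.0000  μᵀw=0.1760
σ²=wᵀΣw=λ₁·μ_p+λ₂ = 0.267220·0.176 + -0.021485 = 0.025546 ≈ 0.0255

0.2737


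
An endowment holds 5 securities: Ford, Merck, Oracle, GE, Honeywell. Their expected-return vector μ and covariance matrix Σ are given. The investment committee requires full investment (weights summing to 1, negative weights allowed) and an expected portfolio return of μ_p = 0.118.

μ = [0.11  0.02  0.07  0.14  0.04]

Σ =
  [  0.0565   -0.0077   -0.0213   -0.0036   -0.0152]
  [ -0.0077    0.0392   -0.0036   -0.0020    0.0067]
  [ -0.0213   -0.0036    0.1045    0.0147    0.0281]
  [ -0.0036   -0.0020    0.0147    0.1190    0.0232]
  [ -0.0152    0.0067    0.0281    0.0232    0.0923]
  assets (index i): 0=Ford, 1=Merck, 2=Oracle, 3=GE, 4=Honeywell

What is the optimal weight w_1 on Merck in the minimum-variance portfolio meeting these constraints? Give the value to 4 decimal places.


x=Σ⁻¹μ = [2.6141  1.1436  1.0358  1.1105  0.1864]
y=Σ⁻¹𝟙 = [29.6475  31.6417  13.7311  6.6610  7.5651]
a=μᵀx=0.545853  b=𝟙ᵀx=6.090381  c=𝟙ᵀy=89.246436  D=ac−b²=11.622736
λ₁=(c·0.118−b)/D = (89.246436·0.118−6.090381)/11.622736 = 0.382070
λ₂=(a−b·0.118)/D = (0.545853−6.090381·0.118)/11.622736 = -0.014868
w* = 0.382070·x + -0.014868·y:
  w_0 = 0.382070·2.6141 + -0.014868·29.6475 = 0.5580  (Ford)
  w_1 = 0.382070·1.1436 + -0.014868·31.6417 = -0.0335  (Merck)
  w_2 = 0.382070·1.0358 + -0.014868·13.7311 = 0.1916  (Oracle)
  w_3 = 0.382070·1.1105 + -0.014868·6.6610 = 0.3252  (GE)
  w_4 = 0.382070·0.1864 + -0.014868·7.5651 = -0.0413  (Honeywell)
Σw_i=1.0000  μᵀw=0.1180
σ²=wᵀΣw=λ₁·μ_p+λ₂ = 0.382070·0.118 + -0.014868 = 0.030216 ≈ 0.0302

-0.0335


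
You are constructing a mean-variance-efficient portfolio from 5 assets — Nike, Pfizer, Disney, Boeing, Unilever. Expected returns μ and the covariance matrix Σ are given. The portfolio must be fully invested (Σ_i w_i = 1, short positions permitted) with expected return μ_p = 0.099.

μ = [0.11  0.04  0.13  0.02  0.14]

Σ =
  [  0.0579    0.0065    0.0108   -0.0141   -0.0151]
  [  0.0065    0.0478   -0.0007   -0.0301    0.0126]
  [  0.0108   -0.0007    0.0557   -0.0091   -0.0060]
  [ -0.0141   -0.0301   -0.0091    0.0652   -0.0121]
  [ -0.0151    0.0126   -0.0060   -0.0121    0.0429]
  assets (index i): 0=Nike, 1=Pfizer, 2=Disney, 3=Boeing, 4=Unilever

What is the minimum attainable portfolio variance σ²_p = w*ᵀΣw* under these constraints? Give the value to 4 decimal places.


p=Σ⁻¹μ = [3.3914  0.7286  2.7180  2.7582  5.4012]
q=Σ⁻¹𝟙 = [31.3778  38.2682  25.0793  50.8949  40.9774]
a=μᵀp=1.566860  b=𝟙ᵀp=14.997330  c=𝟙ᵀq=186.597669  D=ac−b²=67.452573
λ₁=(c·0.099−b)/D = (186.597669·0.099−14.997330)/67.452573 = 0.051530
λ₂=(a−b·0.099)/D = (1.566860−14.997330·0.099)/67.452573 = 0.001218
w* = 0.051530·p + 0.001218·q:
  w_0 = 0.051530·3.3914 + 0.001218·31.3778 = 0.2130  (Nike)
  w_1 = 0.051530·0.7286 + 0.001218·38.2682 = 0.0841  (Pfizer)
  w_2 = 0.051530·2.7180 + 0.001218·25.0793 = 0.1706  (Disney)
  w_3 = 0.051530·2.7582 + 0.001218·50.8949 = 0.2041  (Boeing)
  w_4 = 0.051530·5.4012 + 0.001218·40.9774 = 0.3282  (Unilever)
Σw_i=1.0000  μᵀw=0.0990
σ²=wᵀΣw=λ₁·μ_p+λ₂ = 0.051530·0.099 + 0.001218 = 0.006319 ≈ 0.0063

0.0063


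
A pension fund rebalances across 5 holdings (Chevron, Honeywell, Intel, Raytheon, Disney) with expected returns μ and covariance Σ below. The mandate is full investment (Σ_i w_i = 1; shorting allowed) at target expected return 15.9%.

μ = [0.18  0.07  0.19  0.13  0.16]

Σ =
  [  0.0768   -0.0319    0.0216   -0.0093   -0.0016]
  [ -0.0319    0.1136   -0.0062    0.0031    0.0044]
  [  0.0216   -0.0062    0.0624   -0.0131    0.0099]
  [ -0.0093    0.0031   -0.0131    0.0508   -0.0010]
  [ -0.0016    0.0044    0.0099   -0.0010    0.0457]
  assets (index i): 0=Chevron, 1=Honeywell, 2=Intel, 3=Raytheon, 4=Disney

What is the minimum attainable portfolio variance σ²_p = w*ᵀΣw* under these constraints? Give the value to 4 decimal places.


p=Σ⁻¹μ = [2.6717  1.2886  2.5458  3.6851  2.9997]
q=Σ⁻¹𝟙 = [18.2713  13.2265  13.4910  26.0738  18.8961]
a=μᵀp=2.013831  b=𝟙ᵀp=13.190955  c=𝟙ᵀq=89.958722  D=ac−b²=7.160383
λ₁=(c·0.159−b)/D = (89.958722·0.159−13.190955)/7.160383 = 0.155366
λ₂=(a−b·0.159)/D = (2.013831−13.190955·0.159)/7.160383 = -0.011666
w* = 0.155366·p + -0.011666·q:
  w_0 = 0.155366·2.6717 + -0.011666·18.2713 = 0.2020  (Chevron)
  w_1 = 0.155366·1.2886 + -0.011666·13.2265 = 0.0459  (Honeywell)
  w_2 = 0.155366·2.5458 + -0.011666·13.4910 = 0.2381  (Intel)
  w_3 = 0.155366·3.6851 + -0.011666·26.0738 = 0.2684  (Raytheon)
  w_4 = 0.155366·2.9997 + -0.011666·18.8961 = 0.2456  (Disney)
Σw_i=1.0000  μᵀw=0.1590
σ²=wᵀΣw=λ₁·μ_p+λ₂ = 0.155366·0.159 + -0.011666 = 0.013038 ≈ 0.0130

0.0130


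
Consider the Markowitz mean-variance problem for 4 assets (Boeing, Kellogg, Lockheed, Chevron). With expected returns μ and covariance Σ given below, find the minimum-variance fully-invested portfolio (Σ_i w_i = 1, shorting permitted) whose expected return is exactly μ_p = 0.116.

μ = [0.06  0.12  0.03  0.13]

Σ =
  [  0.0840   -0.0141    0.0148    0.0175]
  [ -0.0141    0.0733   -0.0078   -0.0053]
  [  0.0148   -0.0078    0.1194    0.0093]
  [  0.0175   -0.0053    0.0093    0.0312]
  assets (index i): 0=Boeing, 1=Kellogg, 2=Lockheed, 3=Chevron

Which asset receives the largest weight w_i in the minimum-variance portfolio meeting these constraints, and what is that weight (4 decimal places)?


p=Σ⁻¹μ = [0.1206  1.9828  0.0208  4.4296]
q=Σ⁻¹𝟙 = [7.7857  17.8992  6.3333  28.8371]
a=μᵀp=0.821651  b=𝟙ᵀp=6.553869  c=𝟙ᵀq=60.855337  D=ac−b²=7.048645
λ₁=(c·0.116−b)/D = (60.855337·0.116−6.553869)/7.048645 = 0.071695
λ₂=(a−b·0.116)/D = (0.821651−6.553869·0.116)/7.048645 = 0.008711
w* = 0.071695·p + 0.008711·q:
  w_0 = 0.071695·0.1206 + 0.008711·7.7857 = 0.0765  (Boeing)
  w_1 = 0.071695·1.9828 + 0.008711·17.8992 = 0.2981  (Kellogg)
  w_2 = 0.071695·0.0208 + 0.008711·6.3333 = 0.0567  (Lockheed)
  w_3 = 0.071695·4.4296 + 0.008711·28.8371 = 0.5688  (Chevron)
Σw_i=1.0000  μᵀw=0.1160
σ²=wᵀΣw=λ₁·μ_p+λ₂ = 0.071695·0.116 + 0.008711 = 0.017028 ≈ 0.0170

Chevron (0.5688)


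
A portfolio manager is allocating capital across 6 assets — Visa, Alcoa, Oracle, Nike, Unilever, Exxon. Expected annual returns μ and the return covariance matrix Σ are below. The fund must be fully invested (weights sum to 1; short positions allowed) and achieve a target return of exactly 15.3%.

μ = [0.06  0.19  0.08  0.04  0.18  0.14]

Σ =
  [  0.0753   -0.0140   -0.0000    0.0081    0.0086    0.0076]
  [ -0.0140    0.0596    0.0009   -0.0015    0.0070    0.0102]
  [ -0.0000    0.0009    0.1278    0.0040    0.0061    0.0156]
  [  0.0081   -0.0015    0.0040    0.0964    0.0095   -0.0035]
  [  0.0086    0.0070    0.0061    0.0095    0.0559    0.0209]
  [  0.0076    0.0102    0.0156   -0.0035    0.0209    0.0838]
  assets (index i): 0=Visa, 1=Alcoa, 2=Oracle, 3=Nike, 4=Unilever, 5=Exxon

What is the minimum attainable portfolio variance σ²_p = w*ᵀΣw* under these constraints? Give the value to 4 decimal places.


u=Σ⁻¹μ = [1.0194  3.0501  0.4199  0.1410  2.4122  0.5331]
v=Σ⁻¹𝟙 = [14.1590  18.2236  6.3417  8.4772  9.3222  5.2794]
a=μᵀu=1.188726  b=𝟙ᵀu=7.575563  c=𝟙ᵀv=61.803065  D=ac−b²=16.077762
λ₁=(c·0.153−b)/D = (61.803065·0.153−7.575563)/16.077762 = 0.116951
λ₂=(a−b·0.153)/D = (1.188726−7.575563·0.153)/16.077762 = 0.001845
w* = 0.116951·u + 0.001845·v:
  w_0 = 0.116951·1.0194 + 0.001845·14.1590 = 0.1453  (Visa)
  w_1 = 0.116951·3.0501 + 0.001845·18.2236 = 0.3903  (Alcoa)
  w_2 = 0.116951·0.4199 + 0.001845·6.3417 = 0.0608  (Oracle)
  w_3 = 0.116951·0.1410 + 0.001845·8.4772 = 0.0321  (Nike)
  w_4 = 0.116951·2.4122 + 0.001845·9.3222 = 0.2993  (Unilever)
  w_5 = 0.116951·0.5331 + 0.001845·5.2794 = 0.0721  (Exxon)
Σw_i=1.0000  μᵀw=0.1530
σ²=wᵀΣw=λ₁·μ_p+λ₂ = 0.116951·0.153 + 0.001845 = 0.019739 ≈ 0.0197

0.0197


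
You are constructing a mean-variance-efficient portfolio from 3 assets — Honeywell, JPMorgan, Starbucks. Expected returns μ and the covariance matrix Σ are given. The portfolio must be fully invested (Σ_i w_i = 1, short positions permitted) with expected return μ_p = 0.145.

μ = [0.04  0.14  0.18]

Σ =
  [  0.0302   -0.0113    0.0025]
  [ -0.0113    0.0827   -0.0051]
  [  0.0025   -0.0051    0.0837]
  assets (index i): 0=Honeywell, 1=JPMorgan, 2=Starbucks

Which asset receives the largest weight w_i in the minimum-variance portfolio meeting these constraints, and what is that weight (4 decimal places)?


Starbucks (0.4764)

x=Σ⁻¹μ = [1.9237  2.0927  2.2206]
y=Σ⁻¹𝟙 = [38.9168  18.1427  11.8905]
a=μᵀx=0.769626  b=𝟙ᵀx=6.236940  c=𝟙ᵀy=68.949970  D=ac−b²=14.166254
λ₁=(c·0.145−b)/D = (68.949970·0.145−6.236940)/14.166254 = 0.265476
λ₂=(a−b·0.145)/D = (0.769626−6.236940·0.145)/14.166254 = -0.009511
w* = 0.265476·x + -0.009511·y:
  w_0 = 0.265476·1.9237 + -0.009511·38.9168 = 0.1406  (Honeywell)
  w_1 = 0.265476·2.0927 + -0.009511·18.1427 = 0.3830  (JPMorgan)
  w_2 = 0.265476·2.2206 + -0.009511·11.8905 = 0.4764  (Starbucks)
Σw_i=1.0000  μᵀw=0.1450
σ²=wᵀΣw=λ₁·μ_p+λ₂ = 0.265476·0.145 + -0.009511 = 0.028983 ≈ 0.0290
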